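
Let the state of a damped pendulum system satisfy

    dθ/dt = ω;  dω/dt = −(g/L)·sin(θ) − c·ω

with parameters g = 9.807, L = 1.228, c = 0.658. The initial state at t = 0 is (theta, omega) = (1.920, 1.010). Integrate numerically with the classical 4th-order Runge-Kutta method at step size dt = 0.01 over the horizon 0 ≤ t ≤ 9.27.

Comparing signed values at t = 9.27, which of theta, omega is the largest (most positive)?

t=0.000: state=(1.920, 1.010)
step 1 (dt=0.01): k1=(1.010, -8.169), k2=(0.969, -8.128), k3=(0.969, -8.129), k4=(0.929, -8.088); state += dt/6·(k1+2k2+2k3+k4)
t=0.010: state=(1.930, 0.929)
t=0.020: state=(1.939, 0.848)
t=0.030: state=(1.947, 0.769)
continuing one RK4 step at a time; state shown every 50 steps (Δt=0.5):
t=0.500: state=(1.513, -2.511)
t=1.000: state=(-0.240, -3.564)
t=1.500: state=(-1.190, -0.008)
t=2.000: state=(-0.427, 2.584)
t=2.500: state=(0.669, 1.166)
t=3.000: state=(0.559, -1.401)
t=3.500: state=(-0.278, -1.389)
t=4.000: state=(-0.492, 0.551)
t=4.500: state=(0.040, 1.189)
t=5.000: state=(0.366, -0.031)
t=5.500: state=(0.082, -0.866)
t=6.000: state=(-0.239, -0.235)
t=6.500: state=(-0.129, 0.554)
t=7.000: state=(0.134, 0.331)
t=7.500: state=(0.131, -0.303)
t=8.000: state=(-0.059, -0.326)
t=8.500: state=(-0.111, 0.126)
t=9.000: state=(0.011, 0.270)
t=9.270: state=(0.068, 0.141)
compare at T: theta=0.068, omega=0.141

largest component: omega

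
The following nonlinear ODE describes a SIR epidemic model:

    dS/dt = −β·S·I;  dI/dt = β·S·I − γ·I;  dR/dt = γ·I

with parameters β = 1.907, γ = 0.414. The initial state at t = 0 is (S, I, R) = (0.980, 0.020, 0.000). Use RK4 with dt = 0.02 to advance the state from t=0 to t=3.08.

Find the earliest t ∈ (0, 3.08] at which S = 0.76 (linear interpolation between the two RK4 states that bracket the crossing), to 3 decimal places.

t = 1.699

t=0.000: state=(0.980, 0.020, 0.000)
step 1 (dt=0.02): k1=(-0.037, 0.029, 0.008), k2=(-0.038, 0.030, 0.008), k3=(-0.038, 0.030, 0.008), k4=(-0.038, 0.030, 0.009); state += dt/6·(k1+2k2+2k3+k4)
t=0.020: state=(0.979, 0.021, 0.000)
t=0.040: state=(0.978, 0.021, 0.000)
t=0.060: state=(0.978, 0.022, 0.001)
continuing one RK4 step at a time; state shown every 5 steps (Δt=0.1):
t=0.100: state=(0.976, 0.023, 0.001)
t=0.200: state=(0.971, 0.027, 0.002)
t=0.300: state=(0.966, 0.031, 0.003)
t=0.400: state=(0.960, 0.036, 0.004)
t=0.500: state=(0.953, 0.041, 0.006)
t=0.600: state=(0.945, 0.047, 0.008)
t=0.700: state=(0.936, 0.054, 0.010)
t=0.800: state=(0.926, 0.062, 0.012)
t=0.900: state=(0.914, 0.071, 0.015)
t=1.000: state=(0.901, 0.081, 0.018)
t=1.100: state=(0.886, 0.092, 0.022)
t=1.200: state=(0.870, 0.104, 0.026)
t=1.300: state=(0.852, 0.118, 0.030)
t=1.400: state=(0.832, 0.133, 0.036)
t=1.500: state=(0.810, 0.149, 0.041)
t=1.600: state=(0.786, 0.166, 0.048)
t=1.680: state=(0.765, 0.181, 0.054)
next step: t=1.700: state=(0.760, 0.185, 0.055) — S has crossed 0.76
linear interpolation between t=1.680 (0.76511) and t=1.700 (0.75979) → t≈1.699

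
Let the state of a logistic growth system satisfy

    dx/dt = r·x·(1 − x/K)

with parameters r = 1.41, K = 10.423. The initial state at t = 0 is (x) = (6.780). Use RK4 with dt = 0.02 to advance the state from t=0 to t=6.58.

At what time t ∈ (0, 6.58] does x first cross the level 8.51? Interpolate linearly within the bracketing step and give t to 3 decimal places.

t = 0.618

t=0.000: state=(6.780)
step 1 (dt=0.02): k1=(3.341), k2=(3.327), k3=(3.327), k4=(3.312); state += dt/6·(k1+2k2+2k3+k4)
t=0.020: state=(6.847)
t=0.040: state=(6.912)
t=0.060: state=(6.978)
continuing one RK4 step at a time; state shown every 25 steps (Δt=0.5):
t=0.500: state=(8.236)
t=0.600: state=(8.470)
next step: t=0.620: state=(8.514) — x has crossed 8.51
linear interpolation between t=0.600 (8.47001) and t=0.620 (8.51437) → t≈0.618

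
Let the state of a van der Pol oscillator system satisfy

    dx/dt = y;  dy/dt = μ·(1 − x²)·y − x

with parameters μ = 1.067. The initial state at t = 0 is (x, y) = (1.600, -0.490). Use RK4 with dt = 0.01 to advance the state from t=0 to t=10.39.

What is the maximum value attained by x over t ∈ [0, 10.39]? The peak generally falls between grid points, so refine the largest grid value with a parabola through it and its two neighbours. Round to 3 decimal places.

t=0.000: state=(1.600, -0.490)
step 1 (dt=0.01): k1=(-0.490, -0.784), k2=(-0.494, -0.780), k3=(-0.494, -0.780), k4=(-0.498, -0.775); state += dt/6·(k1+2k2+2k3+k4)
t=0.010: state=(1.595, -0.498)
t=0.020: state=(1.590, -0.505)
t=0.030: state=(1.585, -0.513)
continuing one RK4 step at a time; state shown every 50 steps (Δt=0.5):
t=0.500: state=(1.267, -0.836)
t=1.000: state=(0.739, -1.331)
t=1.500: state=(-0.148, -2.301)
t=2.000: state=(-1.422, -2.247)
t=2.500: state=(-1.989, -0.180)
t=3.000: state=(-1.876, 0.472)
t=3.500: state=(-1.579, 0.708)
t=4.000: state=(-1.159, 1.000)
t=4.500: state=(-0.527, 1.607)
t=5.000: state=(0.538, 2.656)
t=5.500: state=(1.740, 1.526)
t=6.000: state=(2.003, -0.148)
t=6.500: state=(1.806, -0.556)
t=7.000: state=(1.473, -0.778)
t=7.500: state=(1.007, -1.128)
t=8.000: state=(0.277, -1.888)
t=8.500: state=(-0.929, -2.739)
t=9.000: state=(-1.909, -0.843)
t=9.500: state=(-1.968, 0.324)
t=10.000: state=(-1.722, 0.619)
t=10.390: state=(-1.447, 0.795)
largest grid value and its neighbours: x(5.910)=2.00919, x(5.920)=2.00921, x(5.930)=2.00903
parabola through these three points peaks at t≈5.916 with x≈2.00923

max x = 2.009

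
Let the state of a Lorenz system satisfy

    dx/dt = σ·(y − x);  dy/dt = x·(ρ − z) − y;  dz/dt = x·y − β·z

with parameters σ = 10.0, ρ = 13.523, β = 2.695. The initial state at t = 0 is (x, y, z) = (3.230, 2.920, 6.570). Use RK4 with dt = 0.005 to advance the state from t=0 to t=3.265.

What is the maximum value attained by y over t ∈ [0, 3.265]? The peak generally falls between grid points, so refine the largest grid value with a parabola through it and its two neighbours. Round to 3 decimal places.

t=0.000: state=(3.230, 2.920, 6.570)
step 1 (dt=0.005): k1=(-3.100, 19.538, -8.275), k2=(-2.534, 19.502, -8.084), k3=(-2.549, 19.511, -8.081), k4=(-1.997, 19.482, -7.889); state += dt/6·(k1+2k2+2k3+k4)
t=0.005: state=(3.217, 3.018, 6.530)
t=0.010: state=(3.210, 3.115, 6.491)
t=0.015: state=(3.208, 3.212, 6.455)
continuing one RK4 step at a time; state shown every 40 steps (Δt=0.2):
t=0.200: state=(5.430, 7.480, 7.269)
t=0.400: state=(8.898, 9.100, 15.269)
t=0.600: state=(5.457, 3.186, 15.657)
t=0.800: state=(3.018, 2.793, 10.690)
t=1.000: state=(3.900, 4.932, 8.193)
t=1.200: state=(6.798, 8.358, 10.617)
t=1.400: state=(7.651, 6.574, 15.790)
t=1.600: state=(4.679, 3.530, 13.555)
t=1.800: state=(3.912, 4.211, 10.202)
t=2.000: state=(5.481, 6.629, 9.897)
t=2.200: state=(7.345, 7.618, 13.542)
t=2.400: state=(6.070, 4.925, 14.552)
t=2.600: state=(4.502, 4.248, 11.876)
t=2.800: state=(4.999, 5.663, 10.445)
t=3.000: state=(6.552, 7.188, 12.115)
t=3.200: state=(6.608, 6.018, 14.181)
t=3.265: state=(6.153, 5.384, 14.066)
largest grid value and its neighbours: y(0.330)=9.89489, y(0.335)=9.90197, y(0.340)=9.89950
parabola through these three points peaks at t≈0.336 with y≈9.90225

max y = 9.902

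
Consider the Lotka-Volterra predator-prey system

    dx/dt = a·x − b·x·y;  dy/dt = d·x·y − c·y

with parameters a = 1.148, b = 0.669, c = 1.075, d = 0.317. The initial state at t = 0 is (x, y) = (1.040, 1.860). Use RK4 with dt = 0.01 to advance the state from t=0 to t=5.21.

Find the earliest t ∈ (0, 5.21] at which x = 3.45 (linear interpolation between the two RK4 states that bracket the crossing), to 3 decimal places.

t=0.000: state=(1.040, 1.860)
step 1 (dt=0.01): k1=(-0.100, -1.386), k2=(-0.095, -1.381), k3=(-0.095, -1.381), k4=(-0.090, -1.377); state += dt/6·(k1+2k2+2k3+k4)
t=0.010: state=(1.039, 1.846)
t=0.020: state=(1.038, 1.832)
t=0.030: state=(1.037, 1.819)
continuing one RK4 step at a time; state shown every 20 steps (Δt=0.2):
t=0.200: state=(1.038, 1.602)
t=0.400: state=(1.070, 1.381)
t=0.600: state=(1.134, 1.194)
t=0.800: state=(1.229, 1.038)
t=1.000: state=(1.358, 0.909)
t=1.200: state=(1.524, 0.803)
t=1.400: state=(1.732, 0.718)
t=1.600: state=(1.989, 0.651)
t=1.800: state=(2.301, 0.602)
t=2.000: state=(2.678, 0.568)
t=2.200: state=(3.127, 0.550)
t=2.320: state=(3.434, 0.548)
next step: t=2.330: state=(3.461, 0.548) — x has crossed 3.45
linear interpolation between t=2.320 (3.43417) and t=2.330 (3.46111) → t≈2.326

t = 2.326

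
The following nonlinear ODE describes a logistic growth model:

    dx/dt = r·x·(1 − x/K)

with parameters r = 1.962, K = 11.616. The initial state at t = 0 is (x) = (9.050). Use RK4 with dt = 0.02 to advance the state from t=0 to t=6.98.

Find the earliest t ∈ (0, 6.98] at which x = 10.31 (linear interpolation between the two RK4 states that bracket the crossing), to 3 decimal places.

t = 0.411

t=0.000: state=(9.050)
step 1 (dt=0.02): k1=(3.922), k2=(3.879), k3=(3.880), k4=(3.836); state += dt/6·(k1+2k2+2k3+k4)
t=0.020: state=(9.128)
t=0.040: state=(9.203)
t=0.060: state=(9.278)
t=0.400: state=(10.286)
next step: t=0.420: state=(10.331) — x has crossed 10.31
linear interpolation between t=0.400 (10.28554) and t=0.420 (10.33108) → t≈0.411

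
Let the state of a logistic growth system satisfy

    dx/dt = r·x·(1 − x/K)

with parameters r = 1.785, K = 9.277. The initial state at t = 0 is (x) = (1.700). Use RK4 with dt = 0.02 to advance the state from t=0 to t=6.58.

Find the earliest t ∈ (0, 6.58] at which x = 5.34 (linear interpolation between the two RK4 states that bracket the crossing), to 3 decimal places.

t = 1.008

t=0.000: state=(1.700)
step 1 (dt=0.02): k1=(2.478), k2=(2.506), k3=(2.507), k4=(2.535); state += dt/6·(k1+2k2+2k3+k4)
t=0.020: state=(1.750)
t=0.040: state=(1.801)
t=0.060: state=(1.854)
continuing one RK4 step at a time; state shown every 25 steps (Δt=0.5):
t=0.500: state=(3.283)
t=1.000: state=(5.308)
next step: t=1.020: state=(5.388) — x has crossed 5.34
linear interpolation between t=1.000 (5.30757) and t=1.020 (5.38843) → t≈1.008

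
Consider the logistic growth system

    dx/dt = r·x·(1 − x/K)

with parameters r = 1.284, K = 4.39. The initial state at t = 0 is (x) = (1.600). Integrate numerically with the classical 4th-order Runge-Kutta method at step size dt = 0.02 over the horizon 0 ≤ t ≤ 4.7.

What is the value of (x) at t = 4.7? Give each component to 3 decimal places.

(x) = (4.372)

t=0.000: state=(1.600)
step 1 (dt=0.02): k1=(1.306), k2=(1.310), k3=(1.310), k4=(1.315); state += dt/6·(k1+2k2+2k3+k4)
t=0.020: state=(1.626)
t=0.040: state=(1.653)
t=0.060: state=(1.679)
continuing one RK4 step at a time; state shown every 10 steps (Δt=0.2):
t=0.200: state=(1.869)
t=0.400: state=(2.148)
t=0.600: state=(2.429)
t=0.800: state=(2.703)
t=1.000: state=(2.960)
t=1.200: state=(3.196)
t=1.400: state=(3.406)
t=1.600: state=(3.588)
t=1.800: state=(3.743)
t=2.000: state=(3.872)
t=2.200: state=(3.978)
t=2.400: state=(4.065)
t=2.600: state=(4.134)
t=2.800: state=(4.189)
t=3.000: state=(4.233)
t=3.200: state=(4.268)
t=3.400: state=(4.295)
t=3.600: state=(4.316)
t=3.800: state=(4.333)
t=4.000: state=(4.345)
t=4.200: state=(4.355)
t=4.400: state=(4.363)
t=4.600: state=(4.369)
t=4.700: state=(4.372)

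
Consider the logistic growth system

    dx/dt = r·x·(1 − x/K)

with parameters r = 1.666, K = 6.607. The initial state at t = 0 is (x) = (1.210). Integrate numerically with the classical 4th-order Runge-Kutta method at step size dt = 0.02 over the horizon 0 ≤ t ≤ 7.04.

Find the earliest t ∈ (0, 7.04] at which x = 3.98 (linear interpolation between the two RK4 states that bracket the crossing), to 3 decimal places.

t = 1.147

t=0.000: state=(1.210)
step 1 (dt=0.02): k1=(1.647), k2=(1.664), k3=(1.664), k4=(1.682); state += dt/6·(k1+2k2+2k3+k4)
t=0.020: state=(1.243)
t=0.040: state=(1.277)
t=0.060: state=(1.312)
continuing one RK4 step at a time; state shown every 25 steps (Δt=0.5):
t=0.500: state=(2.248)
t=1.000: state=(3.585)
t=1.140: state=(3.962)
next step: t=1.160: state=(4.015) — x has crossed 3.98
linear interpolation between t=1.140 (3.96190) and t=1.160 (4.01457) → t≈1.147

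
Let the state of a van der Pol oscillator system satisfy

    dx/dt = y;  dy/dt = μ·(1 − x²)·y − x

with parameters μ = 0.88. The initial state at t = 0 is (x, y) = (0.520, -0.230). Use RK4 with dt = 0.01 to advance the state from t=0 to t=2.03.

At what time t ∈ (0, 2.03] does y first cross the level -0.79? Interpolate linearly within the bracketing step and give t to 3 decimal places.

t = 0.742

t=0.000: state=(0.520, -0.230)
step 1 (dt=0.01): k1=(-0.230, -0.668), k2=(-0.233, -0.669), k3=(-0.233, -0.669), k4=(-0.237, -0.670); state += dt/6·(k1+2k2+2k3+k4)
t=0.010: state=(0.518, -0.237)
t=0.020: state=(0.515, -0.243)
t=0.030: state=(0.513, -0.250)
continuing one RK4 step at a time; state shown every 10 steps (Δt=0.1):
t=0.100: state=(0.494, -0.298)
t=0.200: state=(0.460, -0.368)
t=0.300: state=(0.420, -0.441)
t=0.400: state=(0.372, -0.516)
t=0.500: state=(0.317, -0.594)
t=0.600: state=(0.253, -0.674)
t=0.700: state=(0.182, -0.755)
t=0.740: state=(0.151, -0.788)
next step: t=0.750: state=(0.143, -0.797) — y has crossed -0.79
linear interpolation between t=0.740 (-0.78833) and t=0.750 (-0.79662) → t≈0.742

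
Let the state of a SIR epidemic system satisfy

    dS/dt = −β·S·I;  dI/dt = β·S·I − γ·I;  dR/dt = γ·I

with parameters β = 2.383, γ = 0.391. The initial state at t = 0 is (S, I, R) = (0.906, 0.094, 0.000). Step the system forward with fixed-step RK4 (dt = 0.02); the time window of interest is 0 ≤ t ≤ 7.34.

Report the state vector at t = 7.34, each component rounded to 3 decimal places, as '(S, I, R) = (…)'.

(S, I, R) = (0.004, 0.098, 0.898)

t=0.000: state=(0.906, 0.094, 0.000)
step 1 (dt=0.02): k1=(-0.203, 0.166, 0.037), k2=(-0.206, 0.169, 0.037), k3=(-0.206, 0.169, 0.037), k4=(-0.209, 0.171, 0.038); state += dt/6·(k1+2k2+2k3+k4)
t=0.020: state=(0.902, 0.097, 0.001)
t=0.040: state=(0.898, 0.101, 0.002)
t=0.060: state=(0.893, 0.104, 0.002)
continuing one RK4 step at a time; state shown every 25 steps (Δt=0.5):
t=0.500: state=(0.761, 0.211, 0.029)
t=1.000: state=(0.537, 0.377, 0.086)
t=1.500: state=(0.314, 0.512, 0.174)
t=2.000: state=(0.165, 0.556, 0.280)
t=2.500: state=(0.086, 0.528, 0.387)
t=3.000: state=(0.047, 0.468, 0.484)
t=3.500: state=(0.028, 0.402, 0.569)
t=4.000: state=(0.018, 0.340, 0.642)
t=4.500: state=(0.013, 0.285, 0.703)
t=5.000: state=(0.009, 0.237, 0.754)
t=5.500: state=(0.007, 0.197, 0.796)
t=6.000: state=(0.006, 0.163, 0.831)
t=6.500: state=(0.005, 0.135, 0.860)
t=7.000: state=(0.004, 0.112, 0.884)
t=7.340: state=(0.004, 0.098, 0.898)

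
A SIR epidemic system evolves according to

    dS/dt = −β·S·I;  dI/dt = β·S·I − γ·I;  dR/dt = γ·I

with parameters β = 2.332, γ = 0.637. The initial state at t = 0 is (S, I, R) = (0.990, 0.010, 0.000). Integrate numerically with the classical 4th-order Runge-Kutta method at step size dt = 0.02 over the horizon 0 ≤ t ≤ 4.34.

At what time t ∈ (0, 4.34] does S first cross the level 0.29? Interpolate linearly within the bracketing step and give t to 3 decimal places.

t = 3.279

t=0.000: state=(0.990, 0.010, 0.000)
step 1 (dt=0.02): k1=(-0.023, 0.017, 0.006), k2=(-0.023, 0.017, 0.006), k3=(-0.023, 0.017, 0.006), k4=(-0.024, 0.017, 0.007); state += dt/6·(k1+2k2+2k3+k4)
t=0.020: state=(0.990, 0.010, 0.000)
t=0.040: state=(0.989, 0.011, 0.000)
t=0.060: state=(0.989, 0.011, 0.000)
continuing one RK4 step at a time; state shown every 10 steps (Δt=0.2):
t=0.200: state=(0.985, 0.014, 0.002)
t=0.400: state=(0.977, 0.019, 0.004)
t=0.600: state=(0.967, 0.027, 0.007)
t=0.800: state=(0.952, 0.037, 0.011)
t=1.000: state=(0.933, 0.051, 0.016)
t=1.200: state=(0.908, 0.068, 0.024)
t=1.400: state=(0.875, 0.091, 0.034)
t=1.600: state=(0.833, 0.120, 0.047)
t=1.800: state=(0.782, 0.154, 0.065)
t=2.000: state=(0.721, 0.192, 0.087)
t=2.200: state=(0.653, 0.233, 0.114)
t=2.400: state=(0.580, 0.274, 0.146)
t=2.600: state=(0.506, 0.311, 0.183)
t=2.800: state=(0.435, 0.341, 0.225)
t=3.000: state=(0.369, 0.361, 0.270)
t=3.200: state=(0.311, 0.373, 0.317)
t=3.260: state=(0.295, 0.374, 0.331)
next step: t=3.280: state=(0.290, 0.375, 0.336) — S has crossed 0.29
linear interpolation between t=3.260 (0.29482) and t=3.280 (0.28972) → t≈3.279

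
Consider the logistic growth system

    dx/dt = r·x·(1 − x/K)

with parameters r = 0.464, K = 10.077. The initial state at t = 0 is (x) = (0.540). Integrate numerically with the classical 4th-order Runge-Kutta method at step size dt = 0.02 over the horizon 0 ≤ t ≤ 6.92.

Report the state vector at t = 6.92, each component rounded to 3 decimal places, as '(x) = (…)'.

t=0.000: state=(0.540)
step 1 (dt=0.02): k1=(0.237), k2=(0.238), k3=(0.238), k4=(0.239); state += dt/6·(k1+2k2+2k3+k4)
t=0.020: state=(0.545)
t=0.040: state=(0.550)
t=0.060: state=(0.554)
continuing one RK4 step at a time; state shown every 25 steps (Δt=0.5):
t=0.500: state=(0.672)
t=1.000: state=(0.832)
t=1.500: state=(1.028)
t=2.000: state=(1.262)
t=2.500: state=(1.542)
t=3.000: state=(1.870)
t=3.500: state=(2.249)
t=4.000: state=(2.680)
t=4.500: state=(3.160)
t=5.000: state=(3.684)
t=5.500: state=(4.241)
t=6.000: state=(4.819)
t=6.500: state=(5.402)
t=6.920: state=(5.886)

(x) = (5.886)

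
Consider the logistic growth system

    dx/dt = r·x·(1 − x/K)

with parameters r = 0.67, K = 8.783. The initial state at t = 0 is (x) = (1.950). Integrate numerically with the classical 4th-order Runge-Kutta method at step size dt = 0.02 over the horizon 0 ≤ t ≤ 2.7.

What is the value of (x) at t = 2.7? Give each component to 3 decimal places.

(x) = (5.580)

t=0.000: state=(1.950)
step 1 (dt=0.02): k1=(1.016), k2=(1.020), k3=(1.020), k4=(1.024); state += dt/6·(k1+2k2+2k3+k4)
t=0.020: state=(1.970)
t=0.040: state=(1.991)
t=0.060: state=(2.012)
continuing one RK4 step at a time; state shown every 5 steps (Δt=0.1):
t=0.100: state=(2.054)
t=0.200: state=(2.161)
t=0.300: state=(2.272)
t=0.400: state=(2.386)
t=0.500: state=(2.505)
t=0.600: state=(2.626)
t=0.700: state=(2.751)
t=0.800: state=(2.879)
t=0.900: state=(3.011)
t=1.000: state=(3.145)
t=1.100: state=(3.281)
t=1.200: state=(3.420)
t=1.300: state=(3.561)
t=1.400: state=(3.704)
t=1.500: state=(3.848)
t=1.600: state=(3.993)
t=1.700: state=(4.139)
t=1.800: state=(4.286)
t=1.900: state=(4.433)
t=2.000: state=(4.580)
t=2.100: state=(4.727)
t=2.200: state=(4.873)
t=2.300: state=(5.018)
t=2.400: state=(5.161)
t=2.500: state=(5.303)
t=2.600: state=(5.442)
t=2.700: state=(5.580)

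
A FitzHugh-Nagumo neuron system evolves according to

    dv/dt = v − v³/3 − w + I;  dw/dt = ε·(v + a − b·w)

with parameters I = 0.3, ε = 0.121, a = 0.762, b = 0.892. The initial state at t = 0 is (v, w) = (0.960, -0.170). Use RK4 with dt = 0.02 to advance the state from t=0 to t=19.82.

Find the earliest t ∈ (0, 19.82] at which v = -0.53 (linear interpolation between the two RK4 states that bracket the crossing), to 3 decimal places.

t=0.000: state=(0.960, -0.170)
step 1 (dt=0.02): k1=(1.135, 0.227), k2=(1.134, 0.228), k3=(1.134, 0.228), k4=(1.132, 0.229); state += dt/6·(k1+2k2+2k3+k4)
t=0.020: state=(0.983, -0.165)
t=0.040: state=(1.005, -0.161)
t=0.060: state=(1.028, -0.156)
continuing one RK4 step at a time; state shown every 50 steps (Δt=1):
t=1.000: state=(1.705, 0.098)
t=2.000: state=(1.736, 0.376)
t=3.000: state=(1.626, 0.618)
t=4.000: state=(1.494, 0.821)
t=5.000: state=(1.348, 0.987)
t=6.000: state=(1.179, 1.119)
t=7.000: state=(0.966, 1.215)
t=8.000: state=(0.648, 1.272)
t=9.000: state=(0.017, 1.272)
t=9.460: state=(-0.527, 1.238)
next step: t=9.480: state=(-0.556, 1.236) — v has crossed -0.53
linear interpolation between t=9.460 (-0.52705) and t=9.480 (-0.55556) → t≈9.462

t = 9.462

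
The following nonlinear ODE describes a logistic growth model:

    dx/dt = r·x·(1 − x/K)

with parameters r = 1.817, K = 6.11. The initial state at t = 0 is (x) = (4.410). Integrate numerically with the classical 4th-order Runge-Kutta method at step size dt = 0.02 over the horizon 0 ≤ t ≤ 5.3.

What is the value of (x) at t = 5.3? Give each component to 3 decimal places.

t=0.000: state=(4.410)
step 1 (dt=0.02): k1=(2.229), k2=(2.211), k3=(2.212), k4=(2.193); state += dt/6·(k1+2k2+2k3+k4)
t=0.020: state=(4.454)
t=0.040: state=(4.498)
t=0.060: state=(4.540)
continuing one RK4 step at a time; state shown every 10 steps (Δt=0.2):
t=0.200: state=(4.818)
t=0.400: state=(5.150)
t=0.600: state=(5.409)
t=0.800: state=(5.605)
t=1.000: state=(5.750)
t=1.200: state=(5.855)
t=1.400: state=(5.930)
t=1.600: state=(5.984)
t=1.800: state=(6.022)
t=2.000: state=(6.048)
t=2.200: state=(6.067)
t=2.400: state=(6.080)
t=2.600: state=(6.089)
t=2.800: state=(6.095)
t=3.000: state=(6.100)
t=3.200: state=(6.103)
t=3.400: state=(6.105)
t=3.600: state=(6.107)
t=3.800: state=(6.108)
t=4.000: state=(6.108)
t=4.200: state=(6.109)
t=4.400: state=(6.109)
t=4.600: state=(6.109)
t=4.800: state=(6.110)
t=5.000: state=(6.110)
t=5.200: state=(6.110)
t=5.300: state=(6.110)

(x) = (6.110)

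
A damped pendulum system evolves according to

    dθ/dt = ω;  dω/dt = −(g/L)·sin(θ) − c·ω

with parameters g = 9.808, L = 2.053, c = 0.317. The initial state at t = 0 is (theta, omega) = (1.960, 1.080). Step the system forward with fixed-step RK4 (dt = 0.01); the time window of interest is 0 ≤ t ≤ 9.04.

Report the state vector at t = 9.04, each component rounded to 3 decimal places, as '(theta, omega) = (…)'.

t=0.000: state=(1.960, 1.080)
step 1 (dt=0.01): k1=(1.080, -4.762), k2=(1.056, -4.745), k3=(1.056, -4.745), k4=(1.033, -4.728); state += dt/6·(k1+2k2+2k3+k4)
t=0.010: state=(1.971, 1.033)
t=0.020: state=(1.981, 0.985)
t=0.030: state=(1.990, 0.939)
continuing one RK4 step at a time; state shown every 50 steps (Δt=0.5):
t=0.500: state=(1.956, -1.042)
t=1.000: state=(0.926, -2.995)
t=1.500: state=(-0.659, -2.754)
t=2.000: state=(-1.458, -0.370)
t=2.500: state=(-1.071, 1.824)
t=3.000: state=(0.126, 2.529)
t=3.500: state=(1.030, 0.845)
t=4.000: state=(0.921, -1.204)
t=4.500: state=(0.025, -2.045)
t=5.000: state=(-0.762, -0.846)
t=5.500: state=(-0.736, 0.895)
t=6.000: state=(-0.037, 1.622)
t=6.500: state=(0.594, 0.687)
t=7.000: state=(0.570, -0.736)
t=7.500: state=(0.008, -1.282)
t=8.000: state=(-0.479, -0.498)
t=8.500: state=(-0.432, 0.639)
t=9.000: state=(0.027, 1.006)
t=9.040: state=(0.067, 0.984)

(theta, omega) = (0.067, 0.984)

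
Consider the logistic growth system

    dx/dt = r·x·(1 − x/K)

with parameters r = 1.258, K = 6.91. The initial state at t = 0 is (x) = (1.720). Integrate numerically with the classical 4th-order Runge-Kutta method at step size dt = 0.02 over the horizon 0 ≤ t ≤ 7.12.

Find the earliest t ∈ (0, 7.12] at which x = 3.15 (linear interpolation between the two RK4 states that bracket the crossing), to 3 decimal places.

t = 0.737

t=0.000: state=(1.720)
step 1 (dt=0.02): k1=(1.625), k2=(1.635), k3=(1.635), k4=(1.646); state += dt/6·(k1+2k2+2k3+k4)
t=0.020: state=(1.753)
t=0.040: state=(1.786)
t=0.060: state=(1.819)
continuing one RK4 step at a time; state shown every 25 steps (Δt=0.5):
t=0.500: state=(2.649)
t=0.720: state=(3.113)
next step: t=0.740: state=(3.156) — x has crossed 3.15
linear interpolation between t=0.720 (3.11296) and t=0.740 (3.15605) → t≈0.737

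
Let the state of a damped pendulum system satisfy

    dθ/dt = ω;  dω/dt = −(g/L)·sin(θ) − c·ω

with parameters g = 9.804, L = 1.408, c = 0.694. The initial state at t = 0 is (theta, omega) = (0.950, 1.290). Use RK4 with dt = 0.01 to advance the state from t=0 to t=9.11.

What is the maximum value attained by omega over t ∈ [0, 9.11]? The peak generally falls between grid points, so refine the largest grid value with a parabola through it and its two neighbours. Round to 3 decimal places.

t=0.000: state=(0.950, 1.290)
step 1 (dt=0.01): k1=(1.290, -6.559), k2=(1.257, -6.562), k3=(1.257, -6.562), k4=(1.224, -6.564); state += dt/6·(k1+2k2+2k3+k4)
t=0.010: state=(0.963, 1.224)
t=0.020: state=(0.974, 1.159)
t=0.030: state=(0.986, 1.093)
continuing one RK4 step at a time; state shown every 50 steps (Δt=0.5):
t=0.500: state=(0.828, -1.567)
t=1.000: state=(-0.195, -1.941)
t=1.500: state=(-0.680, 0.128)
t=2.000: state=(-0.204, 1.445)
t=2.500: state=(0.382, 0.609)
t=3.000: state=(0.322, -0.735)
t=3.500: state=(-0.122, -0.776)
t=4.000: state=(-0.282, 0.171)
t=4.500: state=(-0.040, 0.627)
t=5.000: state=(0.181, 0.158)
t=5.500: state=(0.109, -0.373)
t=6.000: state=(-0.080, -0.276)
t=6.500: state=(-0.112, 0.142)
t=7.000: state=(0.008, 0.258)
t=7.500: state=(0.083, 0.012)
t=8.000: state=(0.031, -0.177)
t=8.500: state=(-0.045, -0.086)
t=9.000: state=(-0.041, 0.087)
t=9.110: state=(-0.031, 0.108)
largest grid value and its neighbours: omega(2.030)=1.45318, omega(2.040)=1.45375, omega(2.050)=1.45332
parabola through these three points peaks at t≈2.041 with omega≈1.45375

max omega = 1.454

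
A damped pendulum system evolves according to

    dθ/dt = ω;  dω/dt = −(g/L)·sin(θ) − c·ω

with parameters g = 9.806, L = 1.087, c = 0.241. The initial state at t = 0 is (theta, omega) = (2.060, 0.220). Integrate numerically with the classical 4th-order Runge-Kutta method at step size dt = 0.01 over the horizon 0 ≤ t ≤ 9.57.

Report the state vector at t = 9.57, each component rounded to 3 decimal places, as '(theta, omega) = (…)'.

(theta, omega) = (0.423, -1.244)

t=0.000: state=(2.060, 0.220)
step 1 (dt=0.01): k1=(0.220, -8.016), k2=(0.180, -8.002), k3=(0.180, -8.003), k4=(0.140, -7.989); state += dt/6·(k1+2k2+2k3+k4)
t=0.010: state=(2.062, 0.140)
t=0.020: state=(2.063, 0.060)
t=0.030: state=(2.063, -0.019)
continuing one RK4 step at a time; state shown every 50 steps (Δt=0.5):
t=0.500: state=(1.164, -3.815)
t=1.000: state=(-1.030, -3.469)
t=1.500: state=(-1.615, 1.096)
t=2.000: state=(-0.120, 4.187)
t=2.500: state=(1.363, 0.992)
t=3.000: state=(0.781, -3.066)
t=3.500: state=(-0.870, -2.359)
t=4.000: state=(-1.023, 1.721)
t=4.500: state=(0.381, 2.893)
t=5.000: state=(1.023, -0.592)
t=5.500: state=(-0.001, -2.806)
t=6.000: state=(-0.903, -0.264)
t=6.500: state=(-0.254, 2.409)
t=7.000: state=(0.734, 0.856)
t=7.500: state=(0.404, -1.912)
t=8.000: state=(-0.557, -1.217)
t=8.500: state=(-0.479, 1.421)
t=9.000: state=(0.392, 1.395)
t=9.500: state=(0.501, -0.980)
t=9.570: state=(0.423, -1.244)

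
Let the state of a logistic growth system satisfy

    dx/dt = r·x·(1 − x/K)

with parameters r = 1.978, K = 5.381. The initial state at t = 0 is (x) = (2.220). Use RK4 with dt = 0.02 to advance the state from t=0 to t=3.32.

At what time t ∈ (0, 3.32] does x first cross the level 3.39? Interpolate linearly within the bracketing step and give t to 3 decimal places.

t=0.000: state=(2.220)
step 1 (dt=0.02): k1=(2.580), k2=(2.588), k3=(2.588), k4=(2.596); state += dt/6·(k1+2k2+2k3+k4)
t=0.020: state=(2.272)
t=0.040: state=(2.324)
t=0.060: state=(2.376)
continuing one RK4 step at a time; state shown every 10 steps (Δt=0.2):
t=0.200: state=(2.747)
t=0.400: state=(3.270)
t=0.440: state=(3.371)
next step: t=0.460: state=(3.420) — x has crossed 3.39
linear interpolation between t=0.440 (3.37083) and t=0.460 (3.42039) → t≈0.448

t = 0.448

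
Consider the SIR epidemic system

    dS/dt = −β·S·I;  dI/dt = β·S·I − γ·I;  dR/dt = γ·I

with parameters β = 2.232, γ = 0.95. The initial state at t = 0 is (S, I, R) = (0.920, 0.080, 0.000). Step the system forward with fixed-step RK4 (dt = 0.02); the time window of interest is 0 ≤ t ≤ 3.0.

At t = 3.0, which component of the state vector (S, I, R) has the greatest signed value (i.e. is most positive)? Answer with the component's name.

largest component: R

t=0.000: state=(0.920, 0.080, 0.000)
step 1 (dt=0.02): k1=(-0.164, 0.088, 0.076), k2=(-0.166, 0.089, 0.077), k3=(-0.166, 0.089, 0.077), k4=(-0.167, 0.090, 0.078); state += dt/6·(k1+2k2+2k3+k4)
t=0.020: state=(0.917, 0.082, 0.002)
t=0.040: state=(0.913, 0.084, 0.003)
t=0.060: state=(0.910, 0.085, 0.005)
continuing one RK4 step at a time; state shown every 5 steps (Δt=0.1):
t=0.100: state=(0.903, 0.089, 0.008)
t=0.200: state=(0.884, 0.099, 0.017)
t=0.300: state=(0.864, 0.109, 0.027)
t=0.400: state=(0.842, 0.120, 0.038)
t=0.500: state=(0.819, 0.132, 0.050)
t=0.600: state=(0.794, 0.143, 0.063)
t=0.700: state=(0.768, 0.155, 0.077)
t=0.800: state=(0.741, 0.167, 0.092)
t=0.900: state=(0.713, 0.179, 0.109)
t=1.000: state=(0.684, 0.190, 0.126)
t=1.100: state=(0.655, 0.200, 0.145)
t=1.200: state=(0.625, 0.210, 0.164)
t=1.300: state=(0.596, 0.219, 0.185)
t=1.400: state=(0.567, 0.227, 0.206)
t=1.500: state=(0.539, 0.233, 0.228)
t=1.600: state=(0.511, 0.239, 0.250)
t=1.700: state=(0.484, 0.243, 0.273)
t=1.800: state=(0.459, 0.245, 0.296)
t=1.900: state=(0.434, 0.246, 0.320)
t=2.000: state=(0.411, 0.246, 0.343)
t=2.100: state=(0.389, 0.245, 0.366)
t=2.200: state=(0.368, 0.242, 0.389)
t=2.300: state=(0.349, 0.238, 0.412)
t=2.400: state=(0.331, 0.234, 0.435)
t=2.500: state=(0.315, 0.229, 0.457)
t=2.600: state=(0.299, 0.223, 0.478)
t=2.700: state=(0.285, 0.216, 0.499)
t=2.800: state=(0.272, 0.209, 0.519)
t=2.900: state=(0.259, 0.202, 0.539)
t=3.000: state=(0.248, 0.194, 0.558)
compare at T: S=0.248, I=0.194, R=0.558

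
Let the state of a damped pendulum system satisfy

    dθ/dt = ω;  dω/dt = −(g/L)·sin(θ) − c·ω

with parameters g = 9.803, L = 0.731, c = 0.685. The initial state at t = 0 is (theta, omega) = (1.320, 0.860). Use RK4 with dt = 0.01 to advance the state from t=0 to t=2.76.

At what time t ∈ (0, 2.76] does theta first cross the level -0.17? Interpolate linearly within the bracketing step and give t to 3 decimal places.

t=0.000: state=(1.320, 0.860)
step 1 (dt=0.01): k1=(0.860, -13.580), k2=(0.792, -13.548), k3=(0.792, -13.547), k4=(0.725, -13.513); state += dt/6·(k1+2k2+2k3+k4)
t=0.010: state=(1.328, 0.725)
t=0.020: state=(1.334, 0.590)
t=0.030: state=(1.340, 0.456)
continuing one RK4 step at a time; state shown every 10 steps (Δt=0.1):
t=0.100: state=(1.339, -0.459)
t=0.200: state=(1.232, -1.675)
t=0.300: state=(1.010, -2.733)
t=0.400: state=(0.694, -3.527)
t=0.500: state=(0.318, -3.919)
t=0.600: state=(-0.073, -3.813)
t=0.620: state=(-0.149, -3.731)
next step: t=0.630: state=(-0.186, -3.683) — theta has crossed -0.17
linear interpolation between t=0.620 (-0.14876) and t=0.630 (-0.18583) → t≈0.626

t = 0.626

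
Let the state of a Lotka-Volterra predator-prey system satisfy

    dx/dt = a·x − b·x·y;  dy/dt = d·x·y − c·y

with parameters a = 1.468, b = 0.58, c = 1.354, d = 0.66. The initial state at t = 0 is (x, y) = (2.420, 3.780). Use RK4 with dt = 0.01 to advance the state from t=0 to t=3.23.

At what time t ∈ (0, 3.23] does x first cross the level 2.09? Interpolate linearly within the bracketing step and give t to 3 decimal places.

t=0.000: state=(2.420, 3.780)
step 1 (dt=0.01): k1=(-1.753, 0.919), k2=(-1.753, 0.899), k3=(-1.753, 0.898), k4=(-1.753, 0.878); state += dt/6·(k1+2k2+2k3+k4)
t=0.010: state=(2.402, 3.789)
t=0.020: state=(2.385, 3.798)
t=0.030: state=(2.367, 3.806)
t=0.190: state=(2.095, 3.878)
next step: t=0.200: state=(2.078, 3.879) — x has crossed 2.09
linear interpolation between t=0.190 (2.09451) and t=0.200 (2.07821) → t≈0.193

t = 0.193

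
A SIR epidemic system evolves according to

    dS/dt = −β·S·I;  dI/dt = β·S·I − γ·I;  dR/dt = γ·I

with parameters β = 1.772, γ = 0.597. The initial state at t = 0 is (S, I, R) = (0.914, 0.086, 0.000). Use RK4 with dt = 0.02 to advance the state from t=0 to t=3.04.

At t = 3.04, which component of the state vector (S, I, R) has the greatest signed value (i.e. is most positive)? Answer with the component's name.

t=0.000: state=(0.914, 0.086, 0.000)
step 1 (dt=0.02): k1=(-0.139, 0.088, 0.051), k2=(-0.140, 0.089, 0.052), k3=(-0.141, 0.089, 0.052), k4=(-0.142, 0.089, 0.052); state += dt/6·(k1+2k2+2k3+k4)
t=0.020: state=(0.911, 0.088, 0.001)
t=0.040: state=(0.908, 0.090, 0.002)
t=0.060: state=(0.905, 0.091, 0.003)
continuing one RK4 step at a time; state shown every 5 steps (Δt=0.1):
t=0.100: state=(0.899, 0.095, 0.005)
t=0.200: state=(0.884, 0.105, 0.011)
t=0.300: state=(0.867, 0.115, 0.018)
t=0.400: state=(0.848, 0.127, 0.025)
t=0.500: state=(0.829, 0.138, 0.033)
t=0.600: state=(0.808, 0.151, 0.042)
t=0.700: state=(0.785, 0.164, 0.051)
t=0.800: state=(0.762, 0.177, 0.061)
t=0.900: state=(0.738, 0.190, 0.072)
t=1.000: state=(0.712, 0.204, 0.084)
t=1.100: state=(0.686, 0.217, 0.097)
t=1.200: state=(0.660, 0.230, 0.110)
t=1.300: state=(0.633, 0.243, 0.124)
t=1.400: state=(0.605, 0.256, 0.139)
t=1.500: state=(0.578, 0.268, 0.155)
t=1.600: state=(0.550, 0.279, 0.171)
t=1.700: state=(0.523, 0.289, 0.188)
t=1.800: state=(0.497, 0.298, 0.205)
t=1.900: state=(0.471, 0.306, 0.223)
t=2.000: state=(0.446, 0.312, 0.242)
t=2.100: state=(0.422, 0.318, 0.261)
t=2.200: state=(0.398, 0.322, 0.280)
t=2.300: state=(0.376, 0.325, 0.299)
t=2.400: state=(0.355, 0.326, 0.318)
t=2.500: state=(0.335, 0.327, 0.338)
t=2.600: state=(0.316, 0.326, 0.357)
t=2.700: state=(0.299, 0.324, 0.377)
t=2.800: state=(0.282, 0.322, 0.396)
t=2.900: state=(0.266, 0.318, 0.415)
t=3.000: state=(0.252, 0.314, 0.434)
t=3.040: state=(0.246, 0.312, 0.442)
compare at T: S=0.246, I=0.312, R=0.442

largest component: R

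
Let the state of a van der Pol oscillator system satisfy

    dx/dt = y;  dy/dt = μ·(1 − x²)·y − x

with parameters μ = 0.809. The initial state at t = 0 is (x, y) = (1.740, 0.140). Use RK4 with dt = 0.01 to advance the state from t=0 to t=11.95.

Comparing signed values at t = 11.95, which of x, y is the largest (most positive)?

largest component: y

t=0.000: state=(1.740, 0.140)
step 1 (dt=0.01): k1=(0.140, -1.970), k2=(0.130, -1.954), k3=(0.130, -1.955), k4=(0.120, -1.939); state += dt/6·(k1+2k2+2k3+k4)
t=0.010: state=(1.741, 0.120)
t=0.020: state=(1.742, 0.101)
t=0.030: state=(1.743, 0.082)
continuing one RK4 step at a time; state shown every 50 steps (Δt=0.5):
t=0.500: state=(1.619, -0.535)
t=1.000: state=(1.248, -0.941)
t=1.500: state=(0.659, -1.457)
t=2.000: state=(-0.259, -2.235)
t=2.500: state=(-1.414, -1.989)
t=3.000: state=(-1.964, -0.271)
t=3.500: state=(-1.871, 0.501)
t=4.000: state=(-1.532, 0.836)
t=4.500: state=(-1.026, 1.215)
t=5.000: state=(-0.268, 1.880)
t=5.500: state=(0.862, 2.481)
t=6.000: state=(1.832, 1.077)
t=6.500: state=(1.987, -0.237)
t=7.000: state=(1.740, -0.684)
t=7.500: state=(1.322, -0.996)
t=8.000: state=(0.715, -1.482)
t=8.500: state=(-0.217, -2.276)
t=9.000: state=(-1.409, -2.080)
t=9.500: state=(-1.988, -0.295)
t=10.000: state=(-1.900, 0.495)
t=10.500: state=(-1.565, 0.824)
t=11.000: state=(-1.070, 1.186)
t=11.500: state=(-0.332, 1.827)
t=11.950: state=(0.654, 2.478)
compare at T: x=0.654, y=2.478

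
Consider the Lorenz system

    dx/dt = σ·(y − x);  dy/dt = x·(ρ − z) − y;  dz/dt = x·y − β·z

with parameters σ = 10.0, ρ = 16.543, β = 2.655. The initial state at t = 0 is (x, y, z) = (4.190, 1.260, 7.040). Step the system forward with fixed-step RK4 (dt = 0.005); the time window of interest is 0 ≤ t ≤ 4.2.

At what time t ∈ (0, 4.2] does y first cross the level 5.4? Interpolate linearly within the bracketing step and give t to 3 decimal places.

t = 0.127

t=0.000: state=(4.190, 1.260, 7.040)
step 1 (dt=0.005): k1=(-29.300, 38.558, -13.412), k2=(-27.604, 37.903, -13.018), k3=(-27.662, 37.941, -13.022), k4=(-26.020, 37.317, -12.645); state += dt/6·(k1+2k2+2k3+k4)
t=0.005: state=(4.052, 1.450, 6.975)
t=0.010: state=(3.929, 1.633, 6.913)
t=0.015: state=(3.822, 1.812, 6.855)
t=0.125: state=(3.867, 5.335, 6.360)
next step: t=0.130: state=(3.943, 5.506, 6.381) — y has crossed 5.4
linear interpolation between t=0.125 (5.33491) and t=0.130 (5.50640) → t≈0.127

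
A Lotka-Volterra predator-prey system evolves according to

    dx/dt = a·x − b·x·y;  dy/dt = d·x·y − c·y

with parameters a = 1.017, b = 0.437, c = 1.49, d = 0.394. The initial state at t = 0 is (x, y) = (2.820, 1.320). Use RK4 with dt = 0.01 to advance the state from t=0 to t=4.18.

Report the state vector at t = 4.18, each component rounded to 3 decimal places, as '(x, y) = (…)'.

(x, y) = (2.163, 2.374)

t=0.000: state=(2.820, 1.320)
step 1 (dt=0.01): k1=(1.241, -0.500), k2=(1.247, -0.496), k3=(1.247, -0.496), k4=(1.253, -0.492); state += dt/6·(k1+2k2+2k3+k4)
t=0.010: state=(2.832, 1.315)
t=0.020: state=(2.845, 1.310)
t=0.030: state=(2.858, 1.305)
continuing one RK4 step at a time; state shown every 20 steps (Δt=0.2):
t=0.200: state=(3.092, 1.236)
t=0.400: state=(3.409, 1.185)
t=0.600: state=(3.771, 1.167)
t=0.800: state=(4.171, 1.185)
t=1.000: state=(4.599, 1.242)
t=1.200: state=(5.035, 1.348)
t=1.400: state=(5.449, 1.513)
t=1.600: state=(5.794, 1.750)
t=1.800: state=(6.013, 2.070)
t=2.000: state=(6.045, 2.475)
t=2.200: state=(5.850, 2.940)
t=2.400: state=(5.431, 3.408)
t=2.600: state=(4.854, 3.796)
t=2.800: state=(4.220, 4.029)
t=3.000: state=(3.625, 4.072)
t=3.200: state=(3.127, 3.941)
t=3.400: state=(2.744, 3.684)
t=3.600: state=(2.472, 3.356)
t=3.800: state=(2.294, 3.004)
t=4.000: state=(2.195, 2.660)
t=4.180: state=(2.163, 2.374)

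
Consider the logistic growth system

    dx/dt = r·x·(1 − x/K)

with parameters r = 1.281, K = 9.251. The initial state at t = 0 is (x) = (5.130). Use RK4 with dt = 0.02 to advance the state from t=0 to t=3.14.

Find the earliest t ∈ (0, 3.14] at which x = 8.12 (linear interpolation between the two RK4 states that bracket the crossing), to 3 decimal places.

t=0.000: state=(5.130)
step 1 (dt=0.02): k1=(2.927), k2=(2.923), k3=(2.923), k4=(2.919); state += dt/6·(k1+2k2+2k3+k4)
t=0.020: state=(5.188)
t=0.040: state=(5.247)
t=0.060: state=(5.305)
continuing one RK4 step at a time; state shown every 10 steps (Δt=0.2):
t=0.200: state=(5.704)
t=0.400: state=(6.245)
t=0.600: state=(6.740)
t=0.800: state=(7.181)
t=1.000: state=(7.563)
t=1.200: state=(7.889)
t=1.360: state=(8.110)
next step: t=1.380: state=(8.135) — x has crossed 8.12
linear interpolation between t=1.360 (8.10998) and t=1.380 (8.13536) → t≈1.368

t = 1.368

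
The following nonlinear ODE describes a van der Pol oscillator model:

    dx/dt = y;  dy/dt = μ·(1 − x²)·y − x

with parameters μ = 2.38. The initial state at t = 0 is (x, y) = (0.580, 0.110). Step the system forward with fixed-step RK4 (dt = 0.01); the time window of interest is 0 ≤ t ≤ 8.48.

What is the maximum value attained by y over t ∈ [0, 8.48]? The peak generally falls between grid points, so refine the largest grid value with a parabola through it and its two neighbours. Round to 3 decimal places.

max y = 4.285

t=0.000: state=(0.580, 0.110)
step 1 (dt=0.01): k1=(0.110, -0.406), k2=(0.108, -0.410), k3=(0.108, -0.410), k4=(0.106, -0.414); state += dt/6·(k1+2k2+2k3+k4)
t=0.010: state=(0.581, 0.106)
t=0.020: state=(0.582, 0.102)
t=0.030: state=(0.583, 0.097)
continuing one RK4 step at a time; state shown every 50 steps (Δt=0.5):
t=0.500: state=(0.566, -0.205)
t=1.000: state=(0.312, -0.924)
t=1.500: state=(-0.573, -2.833)
t=2.000: state=(-1.761, -0.847)
t=2.500: state=(-1.798, 0.256)
t=3.000: state=(-1.637, 0.369)
t=3.500: state=(-1.430, 0.469)
t=4.000: state=(-1.151, 0.674)
t=4.500: state=(-0.693, 1.291)
t=5.000: state=(0.459, 3.804)
t=5.500: state=(1.972, 0.709)
t=6.000: state=(1.966, -0.255)
t=6.500: state=(1.822, -0.313)
t=7.000: state=(1.653, -0.368)
t=7.500: state=(1.448, -0.460)
t=8.000: state=(1.177, -0.650)
t=8.480: state=(0.765, -1.168)
largest grid value and its neighbours: y(5.110)=4.28084, y(5.120)=4.28505, y(5.130)=4.28050
parabola through these three points peaks at t≈5.120 with y≈4.28505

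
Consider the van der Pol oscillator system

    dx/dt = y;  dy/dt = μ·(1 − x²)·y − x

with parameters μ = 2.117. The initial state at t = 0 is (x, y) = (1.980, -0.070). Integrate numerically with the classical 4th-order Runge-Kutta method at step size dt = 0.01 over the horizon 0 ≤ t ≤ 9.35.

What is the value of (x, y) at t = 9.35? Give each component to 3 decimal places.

t=0.000: state=(1.980, -0.070)
step 1 (dt=0.01): k1=(-0.070, -1.547), k2=(-0.078, -1.499), k3=(-0.077, -1.501), k4=(-0.085, -1.454); state += dt/6·(k1+2k2+2k3+k4)
t=0.010: state=(1.979, -0.085)
t=0.020: state=(1.978, -0.099)
t=0.030: state=(1.977, -0.112)
continuing one RK4 step at a time; state shown every 50 steps (Δt=0.5):
t=0.500: state=(1.856, -0.328)
t=1.000: state=(1.674, -0.398)
t=1.500: state=(1.452, -0.501)
t=2.000: state=(1.156, -0.714)
t=2.500: state=(0.676, -1.329)
t=3.000: state=(-0.445, -3.526)
t=3.500: state=(-1.937, -0.956)
t=4.000: state=(-1.974, 0.263)
t=4.500: state=(-1.817, 0.349)
t=5.000: state=(-1.626, 0.418)
t=5.500: state=(-1.391, 0.537)
t=6.000: state=(-1.067, 0.801)
t=6.500: state=(-0.502, 1.637)
t=7.000: state=(0.891, 3.955)
t=7.500: state=(2.007, 0.297)
t=8.000: state=(1.941, -0.295)
t=8.500: state=(1.775, -0.363)
t=9.000: state=(1.576, -0.439)
t=9.350: state=(1.408, -0.526)

(x, y) = (1.408, -0.526)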